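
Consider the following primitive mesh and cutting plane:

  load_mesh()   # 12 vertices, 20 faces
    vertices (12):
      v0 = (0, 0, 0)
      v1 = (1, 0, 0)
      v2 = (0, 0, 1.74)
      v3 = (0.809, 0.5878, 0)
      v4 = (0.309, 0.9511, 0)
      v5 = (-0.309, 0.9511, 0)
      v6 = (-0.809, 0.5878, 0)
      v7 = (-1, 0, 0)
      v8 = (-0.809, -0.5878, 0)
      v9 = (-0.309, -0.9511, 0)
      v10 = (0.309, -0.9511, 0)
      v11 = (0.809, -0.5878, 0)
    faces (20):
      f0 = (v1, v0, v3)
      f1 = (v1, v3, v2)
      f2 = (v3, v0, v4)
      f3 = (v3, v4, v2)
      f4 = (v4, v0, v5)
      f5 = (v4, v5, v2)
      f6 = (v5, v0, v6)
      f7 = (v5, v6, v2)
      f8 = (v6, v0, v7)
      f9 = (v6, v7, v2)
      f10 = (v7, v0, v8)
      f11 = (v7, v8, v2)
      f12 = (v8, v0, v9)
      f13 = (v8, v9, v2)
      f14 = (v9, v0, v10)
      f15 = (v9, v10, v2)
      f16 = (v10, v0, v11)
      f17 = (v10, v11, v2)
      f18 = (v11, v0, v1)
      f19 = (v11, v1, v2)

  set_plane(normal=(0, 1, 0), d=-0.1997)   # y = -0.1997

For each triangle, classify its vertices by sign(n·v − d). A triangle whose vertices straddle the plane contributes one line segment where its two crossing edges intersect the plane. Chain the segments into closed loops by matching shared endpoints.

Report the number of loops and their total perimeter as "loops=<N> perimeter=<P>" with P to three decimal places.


loops=1 perimeter=5.267

Straddling triangles (10 of 20):
  (v7,v0,v8) [++-] → (-0.274851, -0.1997, 0)–(-0.935109, -0.1997, 0)  len=0.6603
  (v7,v8,v2) [+-+] → (-0.935109, -0.1997, 0)–(-0.274851, -0.1997, 1.14885)  len=1.3251
  (v8,v0,v9) [-+-] → (-0.274851, -0.1997, 0)–(-0.0648799, -0.1997, 0)  len=0.2100
  (v8,v9,v2) [--+] → (-0.0648799, -0.1997, 1.37466)–(-0.274851, -0.1997, 1.14885)  len=0.3083
  (v9,v0,v10) [-+-] → (-0.0648799, -0.1997, 0)–(0.0648799, -0.1997, 0)  len=0.1298
  (v9,v10,v2) [--+] → (0.0648799, -0.1997, 1.37466)–(-0.0648799, -0.1997, 1.37466)  len=0.1298
  (v10,v0,v11) [-+-] → (0.0648799, -0.1997, 0)–(0.274851, -0.1997, 0)  len=0.2100
  (v10,v11,v2) [--+] → (0.274851, -0.1997, 1.14885)–(0.0648799, -0.1997, 1.37466)  len=0.3083
  (v11,v0,v1) [-++] → (0.274851, -0.1997, 0)–(0.935109, -0.1997, 0)  len=0.6603
  (v11,v1,v2) [-++] → (0.935109, -0.1997, 0)–(0.274851, -0.1997, 1.14885)  len=1.3251

Chained into 1 loop(s):
  loop 1: 10 segments, perimeter = 5.2668
Total perimeter = 5.267


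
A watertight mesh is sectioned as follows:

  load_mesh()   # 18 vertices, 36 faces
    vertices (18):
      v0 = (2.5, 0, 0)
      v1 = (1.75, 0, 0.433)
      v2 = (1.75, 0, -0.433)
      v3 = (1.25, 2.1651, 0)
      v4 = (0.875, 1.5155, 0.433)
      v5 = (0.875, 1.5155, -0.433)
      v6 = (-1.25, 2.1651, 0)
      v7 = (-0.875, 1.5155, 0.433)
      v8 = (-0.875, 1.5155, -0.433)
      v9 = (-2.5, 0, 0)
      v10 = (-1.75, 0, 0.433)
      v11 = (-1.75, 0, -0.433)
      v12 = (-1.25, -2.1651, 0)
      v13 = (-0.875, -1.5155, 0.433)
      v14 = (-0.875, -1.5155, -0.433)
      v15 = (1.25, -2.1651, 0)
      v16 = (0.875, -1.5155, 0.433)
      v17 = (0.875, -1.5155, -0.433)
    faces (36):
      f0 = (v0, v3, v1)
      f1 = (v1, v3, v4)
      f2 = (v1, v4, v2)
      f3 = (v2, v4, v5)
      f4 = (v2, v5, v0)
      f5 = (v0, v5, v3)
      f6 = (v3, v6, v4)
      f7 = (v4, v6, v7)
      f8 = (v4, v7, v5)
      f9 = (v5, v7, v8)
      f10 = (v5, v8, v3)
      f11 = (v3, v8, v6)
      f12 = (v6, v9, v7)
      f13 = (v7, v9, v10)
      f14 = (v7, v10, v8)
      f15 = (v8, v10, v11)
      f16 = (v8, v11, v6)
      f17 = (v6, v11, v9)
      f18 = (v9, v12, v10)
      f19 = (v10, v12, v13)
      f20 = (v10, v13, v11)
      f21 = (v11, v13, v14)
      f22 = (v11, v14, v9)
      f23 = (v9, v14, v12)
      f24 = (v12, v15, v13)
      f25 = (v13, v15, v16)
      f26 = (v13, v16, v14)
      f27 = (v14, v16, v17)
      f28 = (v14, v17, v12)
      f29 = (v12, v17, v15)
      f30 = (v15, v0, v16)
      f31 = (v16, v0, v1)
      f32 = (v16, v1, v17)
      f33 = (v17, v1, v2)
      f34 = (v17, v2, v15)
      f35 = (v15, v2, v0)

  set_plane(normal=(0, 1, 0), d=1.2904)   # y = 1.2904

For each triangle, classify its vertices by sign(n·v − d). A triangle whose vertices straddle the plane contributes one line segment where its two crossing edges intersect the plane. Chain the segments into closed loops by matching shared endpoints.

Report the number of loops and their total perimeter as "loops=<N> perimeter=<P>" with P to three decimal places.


loops=2 perimeter=5.196

Straddling triangles (12 of 36):
  (v0,v3,v1) [-+-] → (1.755, 1.2904, 0)–(1.452, 1.2904, 0.174932)  len=0.3499
  (v1,v3,v4) [-++] → (1.452, 1.2904, 0.174932)–(1.00497, 1.2904, 0.433)  len=0.5162
  (v1,v4,v2) [-+-] → (1.00497, 1.2904, 0.433)–(1.00497, 1.2904, 0.304371)  len=0.1286
  (v2,v4,v5) [-++] → (1.00497, 1.2904, 0.304371)–(1.00497, 1.2904, -0.433)  len=0.7374
  (v2,v5,v0) [-+-] → (1.00497, 1.2904, -0.433)–(1.11636, 1.2904, -0.368686)  len=0.1286
  (v0,v5,v3) [-++] → (1.11636, 1.2904, -0.368686)–(1.755, 1.2904, 0)  len=0.7374
  (v6,v9,v7) [+-+] → (-1.755, 1.2904, 0)–(-1.11636, 1.2904, 0.368686)  len=0.7374
  (v7,v9,v10) [+--] → (-1.11636, 1.2904, 0.368686)–(-1.00497, 1.2904, 0.433)  len=0.1286
  (v7,v10,v8) [+-+] → (-1.00497, 1.2904, 0.433)–(-1.00497, 1.2904, -0.304371)  len=0.7374
  (v8,v10,v11) [+--] → (-1.00497, 1.2904, -0.304371)–(-1.00497, 1.2904, -0.433)  len=0.1286
  (v8,v11,v6) [+-+] → (-1.00497, 1.2904, -0.433)–(-1.452, 1.2904, -0.174932)  len=0.5162
  (v6,v11,v9) [+--] → (-1.452, 1.2904, -0.174932)–(-1.755, 1.2904, 0)  len=0.3499

Chained into 2 loop(s):
  loop 1: 6 segments, perimeter = 2.5981
  loop 2: 6 segments, perimeter = 2.5981
Total perimeter = 5.196


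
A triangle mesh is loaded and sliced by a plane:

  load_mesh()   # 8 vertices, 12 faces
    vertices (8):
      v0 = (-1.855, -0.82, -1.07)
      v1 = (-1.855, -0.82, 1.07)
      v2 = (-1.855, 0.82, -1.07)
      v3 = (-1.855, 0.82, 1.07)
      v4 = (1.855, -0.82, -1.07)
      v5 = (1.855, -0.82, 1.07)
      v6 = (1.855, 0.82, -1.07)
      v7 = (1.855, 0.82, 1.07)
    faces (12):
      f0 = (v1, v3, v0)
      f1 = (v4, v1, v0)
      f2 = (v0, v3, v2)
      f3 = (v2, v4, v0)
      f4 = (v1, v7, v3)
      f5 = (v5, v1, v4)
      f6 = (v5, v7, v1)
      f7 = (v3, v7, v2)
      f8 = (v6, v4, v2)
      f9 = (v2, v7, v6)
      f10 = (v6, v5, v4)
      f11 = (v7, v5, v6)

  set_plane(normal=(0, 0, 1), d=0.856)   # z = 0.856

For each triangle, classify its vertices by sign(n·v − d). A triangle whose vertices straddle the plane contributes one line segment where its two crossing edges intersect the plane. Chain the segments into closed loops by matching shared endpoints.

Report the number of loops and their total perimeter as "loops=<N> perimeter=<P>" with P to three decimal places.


loops=1 perimeter=10.700

Straddling triangles (8 of 12):
  (v1,v3,v0) [++-] → (-1.855, 0.656, 0.856)–(-1.855, -0.82, 0.856)  len=1.4760
  (v4,v1,v0) [-+-] → (-1.484, -0.82, 0.856)–(-1.855, -0.82, 0.856)  len=0.3710
  (v0,v3,v2) [-+-] → (-1.855, 0.656, 0.856)–(-1.855, 0.82, 0.856)  len=0.1640
  (v5,v1,v4) [++-] → (-1.484, -0.82, 0.856)–(1.855, -0.82, 0.856)  len=3.3390
  (v3,v7,v2) [++-] → (1.484, 0.82, 0.856)–(-1.855, 0.82, 0.856)  len=3.3390
  (v2,v7,v6) [-+-] → (1.484, 0.82, 0.856)–(1.855, 0.82, 0.856)  len=0.3710
  (v6,v5,v4) [-+-] → (1.855, -0.656, 0.856)–(1.855, -0.82, 0.856)  len=0.1640
  (v7,v5,v6) [++-] → (1.855, -0.656, 0.856)–(1.855, 0.82, 0.856)  len=1.4760

Chained into 1 loop(s):
  loop 1: 8 segments, perimeter = 10.7000
Total perimeter = 10.700


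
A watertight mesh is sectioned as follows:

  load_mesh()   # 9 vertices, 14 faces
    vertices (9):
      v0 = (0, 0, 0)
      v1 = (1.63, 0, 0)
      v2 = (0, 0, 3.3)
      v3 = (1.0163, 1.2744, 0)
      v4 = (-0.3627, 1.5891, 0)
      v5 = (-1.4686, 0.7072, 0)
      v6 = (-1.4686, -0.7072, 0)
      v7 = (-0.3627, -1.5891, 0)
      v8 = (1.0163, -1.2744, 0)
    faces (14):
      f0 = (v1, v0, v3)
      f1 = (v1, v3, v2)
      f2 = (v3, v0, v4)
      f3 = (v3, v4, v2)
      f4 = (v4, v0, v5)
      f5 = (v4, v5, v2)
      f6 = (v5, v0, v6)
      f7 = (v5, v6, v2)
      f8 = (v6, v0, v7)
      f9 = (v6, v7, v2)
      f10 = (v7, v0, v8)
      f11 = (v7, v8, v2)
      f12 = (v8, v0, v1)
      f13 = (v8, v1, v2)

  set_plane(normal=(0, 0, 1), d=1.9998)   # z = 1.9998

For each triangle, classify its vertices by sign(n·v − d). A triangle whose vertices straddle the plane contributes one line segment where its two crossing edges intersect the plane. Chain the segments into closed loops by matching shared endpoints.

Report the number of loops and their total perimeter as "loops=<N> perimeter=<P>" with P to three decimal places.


loops=1 perimeter=3.901

Straddling triangles (7 of 14):
  (v1,v3,v2) [--+] → (0.400422, 0.502114, 1.9998)–(0.64222, 0, 1.9998)  len=0.5573
  (v3,v4,v2) [--+] → (-0.142904, 0.626105, 1.9998)–(0.400422, 0.502114, 1.9998)  len=0.5573
  (v4,v5,v2) [--+] → (-0.578628, 0.278637, 1.9998)–(-0.142904, 0.626105, 1.9998)  len=0.5573
  (v5,v6,v2) [--+] → (-0.578628, -0.278637, 1.9998)–(-0.578628, 0.278637, 1.9998)  len=0.5573
  (v6,v7,v2) [--+] → (-0.142904, -0.626105, 1.9998)–(-0.578628, -0.278637, 1.9998)  len=0.5573
  (v7,v8,v2) [--+] → (0.400422, -0.502114, 1.9998)–(-0.142904, -0.626105, 1.9998)  len=0.5573
  (v8,v1,v2) [--+] → (0.64222, 0, 1.9998)–(0.400422, -0.502114, 1.9998)  len=0.5573

Chained into 1 loop(s):
  loop 1: 7 segments, perimeter = 3.9011
Total perimeter = 3.901


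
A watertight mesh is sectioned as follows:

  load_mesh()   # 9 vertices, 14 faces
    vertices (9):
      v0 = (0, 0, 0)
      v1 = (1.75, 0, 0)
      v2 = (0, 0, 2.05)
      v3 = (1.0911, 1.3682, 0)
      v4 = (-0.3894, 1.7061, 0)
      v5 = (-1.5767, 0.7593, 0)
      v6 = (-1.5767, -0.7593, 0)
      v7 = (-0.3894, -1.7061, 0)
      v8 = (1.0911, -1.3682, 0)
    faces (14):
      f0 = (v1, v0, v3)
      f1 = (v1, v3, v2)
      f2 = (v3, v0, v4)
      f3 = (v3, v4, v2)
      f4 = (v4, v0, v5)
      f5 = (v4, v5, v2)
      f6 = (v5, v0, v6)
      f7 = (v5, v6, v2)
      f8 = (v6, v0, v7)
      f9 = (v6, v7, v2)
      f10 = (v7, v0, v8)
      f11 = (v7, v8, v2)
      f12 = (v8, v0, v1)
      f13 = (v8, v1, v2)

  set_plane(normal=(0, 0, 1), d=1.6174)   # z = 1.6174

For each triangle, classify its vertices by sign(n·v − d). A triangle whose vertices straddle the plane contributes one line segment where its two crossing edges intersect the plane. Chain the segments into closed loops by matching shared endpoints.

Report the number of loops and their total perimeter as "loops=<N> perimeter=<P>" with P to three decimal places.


Straddling triangles (7 of 14):
  (v1,v3,v2) [--+] → (0.230249, 0.288724, 1.6174)–(0.369293, 0, 1.6174)  len=0.3205
  (v3,v4,v2) [--+] → (-0.0821729, 0.360029, 1.6174)–(0.230249, 0.288724, 1.6174)  len=0.3205
  (v4,v5,v2) [--+] → (-0.332722, 0.160231, 1.6174)–(-0.0821729, 0.360029, 1.6174)  len=0.3205
  (v5,v6,v2) [--+] → (-0.332722, -0.160231, 1.6174)–(-0.332722, 0.160231, 1.6174)  len=0.3205
  (v6,v7,v2) [--+] → (-0.0821729, -0.360029, 1.6174)–(-0.332722, -0.160231, 1.6174)  len=0.3205
  (v7,v8,v2) [--+] → (0.230249, -0.288724, 1.6174)–(-0.0821729, -0.360029, 1.6174)  len=0.3205
  (v8,v1,v2) [--+] → (0.369293, 0, 1.6174)–(0.230249, -0.288724, 1.6174)  len=0.3205

Chained into 1 loop(s):
  loop 1: 7 segments, perimeter = 2.2432
Total perimeter = 2.243

loops=1 perimeter=2.243


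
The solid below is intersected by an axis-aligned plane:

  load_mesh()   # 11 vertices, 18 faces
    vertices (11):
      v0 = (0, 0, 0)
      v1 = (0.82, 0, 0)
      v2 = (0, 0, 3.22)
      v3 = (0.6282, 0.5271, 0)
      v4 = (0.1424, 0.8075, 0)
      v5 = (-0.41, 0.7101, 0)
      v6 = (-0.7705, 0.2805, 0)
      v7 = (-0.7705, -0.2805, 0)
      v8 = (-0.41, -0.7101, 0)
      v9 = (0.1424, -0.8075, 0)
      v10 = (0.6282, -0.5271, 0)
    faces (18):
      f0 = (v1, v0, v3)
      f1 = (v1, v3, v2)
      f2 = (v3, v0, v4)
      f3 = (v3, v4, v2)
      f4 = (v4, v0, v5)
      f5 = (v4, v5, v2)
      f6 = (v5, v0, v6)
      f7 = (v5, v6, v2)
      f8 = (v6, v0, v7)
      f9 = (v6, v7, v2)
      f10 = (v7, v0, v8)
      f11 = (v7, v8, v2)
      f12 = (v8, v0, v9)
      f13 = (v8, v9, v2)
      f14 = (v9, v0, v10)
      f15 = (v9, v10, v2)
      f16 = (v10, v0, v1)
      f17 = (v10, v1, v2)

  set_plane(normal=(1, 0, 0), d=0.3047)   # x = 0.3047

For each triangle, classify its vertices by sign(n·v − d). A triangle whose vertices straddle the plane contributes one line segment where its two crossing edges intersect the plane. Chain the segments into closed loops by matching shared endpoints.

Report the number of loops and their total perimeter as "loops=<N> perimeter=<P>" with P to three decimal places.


loops=1 perimeter=5.760

Straddling triangles (8 of 18):
  (v1,v0,v3) [+-+] → (0.3047, 0, 0)–(0.3047, 0.255663, 0)  len=0.2557
  (v1,v3,v2) [++-] → (0.3047, 0.255663, 1.65818)–(0.3047, 0, 2.0235)  len=0.4459
  (v3,v0,v4) [+--] → (0.3047, 0.255663, 0)–(0.3047, 0.713822, 0)  len=0.4582
  (v3,v4,v2) [+--] → (0.3047, 0.713822, 0)–(0.3047, 0.255663, 1.65818)  len=1.7203
  (v9,v0,v10) [--+] → (0.3047, -0.255663, 0)–(0.3047, -0.713822, 0)  len=0.4582
  (v9,v10,v2) [-+-] → (0.3047, -0.713822, 0)–(0.3047, -0.255663, 1.65818)  len=1.7203
  (v10,v0,v1) [+-+] → (0.3047, -0.255663, 0)–(0.3047, 0, 0)  len=0.2557
  (v10,v1,v2) [++-] → (0.3047, 0, 2.0235)–(0.3047, -0.255663, 1.65818)  len=0.4459

Chained into 1 loop(s):
  loop 1: 8 segments, perimeter = 5.7600
Total perimeter = 5.760


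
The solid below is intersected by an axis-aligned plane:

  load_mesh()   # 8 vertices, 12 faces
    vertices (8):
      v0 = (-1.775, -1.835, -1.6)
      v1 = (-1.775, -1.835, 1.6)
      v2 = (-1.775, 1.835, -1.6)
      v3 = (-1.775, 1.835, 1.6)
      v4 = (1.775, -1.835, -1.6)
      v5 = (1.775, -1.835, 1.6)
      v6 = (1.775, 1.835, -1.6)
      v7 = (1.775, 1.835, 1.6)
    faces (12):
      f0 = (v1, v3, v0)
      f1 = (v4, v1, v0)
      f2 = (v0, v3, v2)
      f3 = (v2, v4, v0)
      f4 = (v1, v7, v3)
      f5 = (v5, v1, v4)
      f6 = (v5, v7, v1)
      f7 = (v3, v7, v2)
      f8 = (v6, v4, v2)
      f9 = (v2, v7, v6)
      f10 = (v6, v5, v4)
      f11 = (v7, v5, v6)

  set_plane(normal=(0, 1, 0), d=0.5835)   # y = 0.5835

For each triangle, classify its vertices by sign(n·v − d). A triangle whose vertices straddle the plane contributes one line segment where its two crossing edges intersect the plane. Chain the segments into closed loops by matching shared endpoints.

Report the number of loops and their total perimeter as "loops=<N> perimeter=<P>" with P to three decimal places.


loops=1 perimeter=13.500

Straddling triangles (8 of 12):
  (v1,v3,v0) [-+-] → (-1.775, 0.5835, 1.6)–(-1.775, 0.5835, 0.508774)  len=1.0912
  (v0,v3,v2) [-++] → (-1.775, 0.5835, 0.508774)–(-1.775, 0.5835, -1.6)  len=2.1088
  (v2,v4,v0) [+--] → (-0.564421, 0.5835, -1.6)–(-1.775, 0.5835, -1.6)  len=1.2106
  (v1,v7,v3) [-++] → (0.564421, 0.5835, 1.6)–(-1.775, 0.5835, 1.6)  len=2.3394
  (v5,v7,v1) [-+-] → (1.775, 0.5835, 1.6)–(0.564421, 0.5835, 1.6)  len=1.2106
  (v6,v4,v2) [+-+] → (1.775, 0.5835, -1.6)–(-0.564421, 0.5835, -1.6)  len=2.3394
  (v6,v5,v4) [+--] → (1.775, 0.5835, -0.508774)–(1.775, 0.5835, -1.6)  len=1.0912
  (v7,v5,v6) [+-+] → (1.775, 0.5835, 1.6)–(1.775, 0.5835, -0.508774)  len=2.1088

Chained into 1 loop(s):
  loop 1: 8 segments, perimeter = 13.5000
Total perimeter = 13.500


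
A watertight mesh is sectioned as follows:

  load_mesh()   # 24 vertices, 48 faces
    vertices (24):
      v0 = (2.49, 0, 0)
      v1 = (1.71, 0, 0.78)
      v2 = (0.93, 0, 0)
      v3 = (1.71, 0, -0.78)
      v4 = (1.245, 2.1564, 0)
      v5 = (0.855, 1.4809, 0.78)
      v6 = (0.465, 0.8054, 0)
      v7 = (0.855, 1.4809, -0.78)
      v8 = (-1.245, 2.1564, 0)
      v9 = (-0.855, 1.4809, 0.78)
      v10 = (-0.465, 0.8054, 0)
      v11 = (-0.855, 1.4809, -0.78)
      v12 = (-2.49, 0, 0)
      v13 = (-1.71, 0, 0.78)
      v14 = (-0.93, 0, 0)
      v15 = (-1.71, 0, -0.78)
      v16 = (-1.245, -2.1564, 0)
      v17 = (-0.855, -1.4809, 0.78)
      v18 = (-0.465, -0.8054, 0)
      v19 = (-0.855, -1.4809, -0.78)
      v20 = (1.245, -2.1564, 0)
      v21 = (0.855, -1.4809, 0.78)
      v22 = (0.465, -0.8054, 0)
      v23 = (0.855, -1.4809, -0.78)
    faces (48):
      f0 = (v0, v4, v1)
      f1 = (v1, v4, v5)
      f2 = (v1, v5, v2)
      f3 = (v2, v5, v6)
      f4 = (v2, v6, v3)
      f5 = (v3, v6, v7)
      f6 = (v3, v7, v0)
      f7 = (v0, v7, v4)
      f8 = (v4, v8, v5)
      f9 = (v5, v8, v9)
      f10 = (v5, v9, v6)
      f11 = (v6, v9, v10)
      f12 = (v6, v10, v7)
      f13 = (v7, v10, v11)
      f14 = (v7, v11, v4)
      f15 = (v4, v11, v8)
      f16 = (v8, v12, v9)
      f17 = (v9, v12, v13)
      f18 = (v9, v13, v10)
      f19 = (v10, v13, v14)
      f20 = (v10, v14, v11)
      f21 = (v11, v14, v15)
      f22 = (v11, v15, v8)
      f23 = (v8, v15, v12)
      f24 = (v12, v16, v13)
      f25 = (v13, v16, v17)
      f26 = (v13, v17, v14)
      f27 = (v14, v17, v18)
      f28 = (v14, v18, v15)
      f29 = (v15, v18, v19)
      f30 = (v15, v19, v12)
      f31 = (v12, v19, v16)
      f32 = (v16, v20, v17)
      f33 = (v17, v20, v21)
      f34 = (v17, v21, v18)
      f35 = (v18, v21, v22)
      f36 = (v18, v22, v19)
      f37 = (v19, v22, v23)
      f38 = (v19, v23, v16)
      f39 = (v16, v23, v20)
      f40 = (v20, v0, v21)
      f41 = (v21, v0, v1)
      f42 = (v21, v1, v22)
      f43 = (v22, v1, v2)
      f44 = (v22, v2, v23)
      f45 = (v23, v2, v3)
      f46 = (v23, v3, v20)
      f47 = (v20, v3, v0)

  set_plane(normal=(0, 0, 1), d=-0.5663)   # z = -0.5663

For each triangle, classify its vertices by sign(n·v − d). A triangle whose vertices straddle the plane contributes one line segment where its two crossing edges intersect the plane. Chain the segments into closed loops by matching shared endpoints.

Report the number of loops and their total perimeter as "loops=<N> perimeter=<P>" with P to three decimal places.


loops=2 perimeter=20.520

Straddling triangles (24 of 48):
  (v2,v6,v3) [++-] → (1.3689, 0.220659, -0.5663)–(1.4963, 0, -0.5663)  len=0.2548
  (v3,v6,v7) [-+-] → (1.3689, 0.220659, -0.5663)–(0.74815, 1.29583, -0.5663)  len=1.2415
  (v3,v7,v0) [--+] → (1.30295, 1.07517, -0.5663)–(1.9237, 0, -0.5663)  len=1.2415
  (v0,v7,v4) [+-+] → (1.30295, 1.07517, -0.5663)–(0.96185, 1.66597, -0.5663)  len=0.6822
  (v6,v10,v7) [++-] → (0.493354, 1.29583, -0.5663)–(0.74815, 1.29583, -0.5663)  len=0.2548
  (v7,v10,v11) [-+-] → (0.493354, 1.29583, -0.5663)–(-0.74815, 1.29583, -0.5663)  len=1.2415
  (v7,v11,v4) [--+] → (-0.279654, 1.66597, -0.5663)–(0.96185, 1.66597, -0.5663)  len=1.2415
  (v4,v11,v8) [+-+] → (-0.279654, 1.66597, -0.5663)–(-0.96185, 1.66597, -0.5663)  len=0.6822
  (v10,v14,v11) [++-] → (-0.875548, 1.07517, -0.5663)–(-0.74815, 1.29583, -0.5663)  len=0.2548
  (v11,v14,v15) [-+-] → (-0.875548, 1.07517, -0.5663)–(-1.4963, 0, -0.5663)  len=1.2415
  (v11,v15,v8) [--+] → (-1.5826, 0.590798, -0.5663)–(-0.96185, 1.66597, -0.5663)  len=1.2415
  (v8,v15,v12) [+-+] → (-1.5826, 0.590798, -0.5663)–(-1.9237, 0, -0.5663)  len=0.6822
  (v14,v18,v15) [++-] → (-1.3689, -0.220659, -0.5663)–(-1.4963, 0, -0.5663)  len=0.2548
  (v15,v18,v19) [-+-] → (-1.3689, -0.220659, -0.5663)–(-0.74815, -1.29583, -0.5663)  len=1.2415
  (v15,v19,v12) [--+] → (-1.30295, -1.07517, -0.5663)–(-1.9237, 0, -0.5663)  len=1.2415
  (v12,v19,v16) [+-+] → (-1.30295, -1.07517, -0.5663)–(-0.96185, -1.66597, -0.5663)  len=0.6822
  (v18,v22,v19) [++-] → (-0.493354, -1.29583, -0.5663)–(-0.74815, -1.29583, -0.5663)  len=0.2548
  (v19,v22,v23) [-+-] → (-0.493354, -1.29583, -0.5663)–(0.74815, -1.29583, -0.5663)  len=1.2415
  (v19,v23,v16) [--+] → (0.279654, -1.66597, -0.5663)–(-0.96185, -1.66597, -0.5663)  len=1.2415
  (v16,v23,v20) [+-+] → (0.279654, -1.66597, -0.5663)–(0.96185, -1.66597, -0.5663)  len=0.6822
  (v22,v2,v23) [++-] → (0.875548, -1.07517, -0.5663)–(0.74815, -1.29583, -0.5663)  len=0.2548
  (v23,v2,v3) [-+-] → (0.875548, -1.07517, -0.5663)–(1.4963, 0, -0.5663)  len=1.2415
  (v23,v3,v20) [--+] → (1.5826, -0.590798, -0.5663)–(0.96185, -1.66597, -0.5663)  len=1.2415
  (v20,v3,v0) [+-+] → (1.5826, -0.590798, -0.5663)–(1.9237, 0, -0.5663)  len=0.6822

Chained into 2 loop(s):
  loop 1: 12 segments, perimeter = 8.9778
  loop 2: 12 segments, perimeter = 11.5422
Total perimeter = 20.520


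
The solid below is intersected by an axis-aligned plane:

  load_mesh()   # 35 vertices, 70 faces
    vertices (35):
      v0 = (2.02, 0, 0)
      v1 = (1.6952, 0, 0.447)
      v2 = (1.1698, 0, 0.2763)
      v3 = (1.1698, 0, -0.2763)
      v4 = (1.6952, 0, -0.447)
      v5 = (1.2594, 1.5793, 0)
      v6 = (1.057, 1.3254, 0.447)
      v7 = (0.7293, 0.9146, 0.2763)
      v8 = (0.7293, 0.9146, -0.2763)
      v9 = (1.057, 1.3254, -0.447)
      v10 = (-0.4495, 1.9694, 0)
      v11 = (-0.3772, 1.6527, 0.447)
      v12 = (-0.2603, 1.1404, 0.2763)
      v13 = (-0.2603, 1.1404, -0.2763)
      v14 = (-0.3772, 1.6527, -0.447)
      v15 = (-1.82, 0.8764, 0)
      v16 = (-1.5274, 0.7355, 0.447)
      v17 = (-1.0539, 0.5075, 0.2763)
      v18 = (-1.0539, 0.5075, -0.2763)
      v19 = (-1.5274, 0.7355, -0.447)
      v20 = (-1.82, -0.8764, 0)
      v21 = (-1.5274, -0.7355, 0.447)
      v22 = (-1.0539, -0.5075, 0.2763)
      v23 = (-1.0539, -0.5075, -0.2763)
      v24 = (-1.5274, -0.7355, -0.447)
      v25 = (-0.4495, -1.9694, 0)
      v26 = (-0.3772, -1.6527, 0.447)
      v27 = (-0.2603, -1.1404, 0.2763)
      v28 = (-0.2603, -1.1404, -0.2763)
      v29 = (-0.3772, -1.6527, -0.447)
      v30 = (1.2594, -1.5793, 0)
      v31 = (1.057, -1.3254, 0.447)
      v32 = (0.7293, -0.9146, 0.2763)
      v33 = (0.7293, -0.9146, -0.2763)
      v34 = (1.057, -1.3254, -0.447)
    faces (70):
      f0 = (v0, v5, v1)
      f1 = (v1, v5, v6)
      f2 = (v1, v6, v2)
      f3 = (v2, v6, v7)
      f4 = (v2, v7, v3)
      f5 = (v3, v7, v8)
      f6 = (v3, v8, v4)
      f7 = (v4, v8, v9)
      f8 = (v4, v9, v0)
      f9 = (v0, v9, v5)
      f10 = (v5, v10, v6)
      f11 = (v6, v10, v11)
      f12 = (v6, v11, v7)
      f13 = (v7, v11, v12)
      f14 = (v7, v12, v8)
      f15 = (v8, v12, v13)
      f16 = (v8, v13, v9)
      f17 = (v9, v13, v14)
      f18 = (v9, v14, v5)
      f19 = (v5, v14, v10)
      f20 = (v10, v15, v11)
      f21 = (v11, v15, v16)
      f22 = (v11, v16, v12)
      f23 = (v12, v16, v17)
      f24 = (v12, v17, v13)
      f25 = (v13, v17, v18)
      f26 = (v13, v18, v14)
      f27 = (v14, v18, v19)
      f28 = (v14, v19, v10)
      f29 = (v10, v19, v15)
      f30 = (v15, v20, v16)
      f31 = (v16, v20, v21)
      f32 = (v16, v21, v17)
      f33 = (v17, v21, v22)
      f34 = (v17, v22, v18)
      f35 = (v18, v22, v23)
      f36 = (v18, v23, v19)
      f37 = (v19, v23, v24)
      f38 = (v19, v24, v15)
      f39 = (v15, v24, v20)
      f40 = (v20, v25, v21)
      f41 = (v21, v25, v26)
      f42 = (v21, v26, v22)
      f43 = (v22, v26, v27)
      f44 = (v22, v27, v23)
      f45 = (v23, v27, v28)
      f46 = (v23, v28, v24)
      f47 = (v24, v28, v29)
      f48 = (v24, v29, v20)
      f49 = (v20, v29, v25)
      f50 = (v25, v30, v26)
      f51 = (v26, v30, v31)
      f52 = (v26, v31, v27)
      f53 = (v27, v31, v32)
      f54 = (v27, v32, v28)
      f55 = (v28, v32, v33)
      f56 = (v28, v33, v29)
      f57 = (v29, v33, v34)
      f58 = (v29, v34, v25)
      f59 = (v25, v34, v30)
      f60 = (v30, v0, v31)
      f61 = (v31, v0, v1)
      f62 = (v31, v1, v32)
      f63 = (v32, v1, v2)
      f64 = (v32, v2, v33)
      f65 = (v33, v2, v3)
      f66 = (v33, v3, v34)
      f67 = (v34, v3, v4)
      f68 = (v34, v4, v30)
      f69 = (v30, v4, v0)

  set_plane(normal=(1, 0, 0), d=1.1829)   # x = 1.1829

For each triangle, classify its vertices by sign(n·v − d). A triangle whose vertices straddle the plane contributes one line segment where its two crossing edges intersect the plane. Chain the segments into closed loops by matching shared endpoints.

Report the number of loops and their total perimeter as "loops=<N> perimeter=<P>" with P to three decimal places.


loops=1 perimeter=7.134

Straddling triangles (18 of 70):
  (v1,v5,v6) [++-] → (1.1829, 1.48333, 0.16895)–(1.1829, 1.06393, 0.447)  len=0.5032
  (v1,v6,v2) [+--] → (1.1829, 1.06393, 0.447)–(1.1829, 0, 0.280556)  len=1.0769
  (v3,v8,v4) [--+] → (1.1829, 0.485091, -0.356463)–(1.1829, 0, -0.280556)  len=0.4910
  (v4,v8,v9) [+--] → (1.1829, 0.485091, -0.356463)–(1.1829, 1.06393, -0.447)  len=0.5859
  (v4,v9,v0) [+-+] → (1.1829, 1.06393, -0.447)–(1.1829, 1.15212, -0.38856)  len=0.1058
  (v0,v9,v5) [+-+] → (1.1829, 1.15212, -0.38856)–(1.1829, 1.48333, -0.16895)  len=0.3974
  (v5,v10,v6) [+--] → (1.1829, 1.59676, 0)–(1.1829, 1.48333, 0.16895)  len=0.2035
  (v9,v14,v5) [--+] → (1.1829, 1.58273, -0.0208942)–(1.1829, 1.48333, -0.16895)  len=0.1783
  (v5,v14,v10) [+--] → (1.1829, 1.58273, -0.0208942)–(1.1829, 1.59676, 0)  len=0.0252
  (v25,v30,v26) [-+-] → (1.1829, -1.59676, 0)–(1.1829, -1.58273, 0.0208942)  len=0.0252
  (v26,v30,v31) [-+-] → (1.1829, -1.58273, 0.0208942)–(1.1829, -1.48333, 0.16895)  len=0.1783
  (v25,v34,v30) [--+] → (1.1829, -1.48333, -0.16895)–(1.1829, -1.59676, 0)  len=0.2035
  (v30,v0,v31) [++-] → (1.1829, -1.15212, 0.38856)–(1.1829, -1.48333, 0.16895)  len=0.3974
  (v31,v0,v1) [-++] → (1.1829, -1.15212, 0.38856)–(1.1829, -1.06393, 0.447)  len=0.1058
  (v31,v1,v32) [-+-] → (1.1829, -1.06393, 0.447)–(1.1829, -0.485091, 0.356463)  len=0.5859
  (v32,v1,v2) [-+-] → (1.1829, -0.485091, 0.356463)–(1.1829, 0, 0.280556)  len=0.4910
  (v34,v3,v4) [--+] → (1.1829, 0, -0.280556)–(1.1829, -1.06393, -0.447)  len=1.0769
  (v34,v4,v30) [-++] → (1.1829, -1.06393, -0.447)–(1.1829, -1.48333, -0.16895)  len=0.5032

Chained into 1 loop(s):
  loop 1: 18 segments, perimeter = 7.1343
Total perimeter = 7.134


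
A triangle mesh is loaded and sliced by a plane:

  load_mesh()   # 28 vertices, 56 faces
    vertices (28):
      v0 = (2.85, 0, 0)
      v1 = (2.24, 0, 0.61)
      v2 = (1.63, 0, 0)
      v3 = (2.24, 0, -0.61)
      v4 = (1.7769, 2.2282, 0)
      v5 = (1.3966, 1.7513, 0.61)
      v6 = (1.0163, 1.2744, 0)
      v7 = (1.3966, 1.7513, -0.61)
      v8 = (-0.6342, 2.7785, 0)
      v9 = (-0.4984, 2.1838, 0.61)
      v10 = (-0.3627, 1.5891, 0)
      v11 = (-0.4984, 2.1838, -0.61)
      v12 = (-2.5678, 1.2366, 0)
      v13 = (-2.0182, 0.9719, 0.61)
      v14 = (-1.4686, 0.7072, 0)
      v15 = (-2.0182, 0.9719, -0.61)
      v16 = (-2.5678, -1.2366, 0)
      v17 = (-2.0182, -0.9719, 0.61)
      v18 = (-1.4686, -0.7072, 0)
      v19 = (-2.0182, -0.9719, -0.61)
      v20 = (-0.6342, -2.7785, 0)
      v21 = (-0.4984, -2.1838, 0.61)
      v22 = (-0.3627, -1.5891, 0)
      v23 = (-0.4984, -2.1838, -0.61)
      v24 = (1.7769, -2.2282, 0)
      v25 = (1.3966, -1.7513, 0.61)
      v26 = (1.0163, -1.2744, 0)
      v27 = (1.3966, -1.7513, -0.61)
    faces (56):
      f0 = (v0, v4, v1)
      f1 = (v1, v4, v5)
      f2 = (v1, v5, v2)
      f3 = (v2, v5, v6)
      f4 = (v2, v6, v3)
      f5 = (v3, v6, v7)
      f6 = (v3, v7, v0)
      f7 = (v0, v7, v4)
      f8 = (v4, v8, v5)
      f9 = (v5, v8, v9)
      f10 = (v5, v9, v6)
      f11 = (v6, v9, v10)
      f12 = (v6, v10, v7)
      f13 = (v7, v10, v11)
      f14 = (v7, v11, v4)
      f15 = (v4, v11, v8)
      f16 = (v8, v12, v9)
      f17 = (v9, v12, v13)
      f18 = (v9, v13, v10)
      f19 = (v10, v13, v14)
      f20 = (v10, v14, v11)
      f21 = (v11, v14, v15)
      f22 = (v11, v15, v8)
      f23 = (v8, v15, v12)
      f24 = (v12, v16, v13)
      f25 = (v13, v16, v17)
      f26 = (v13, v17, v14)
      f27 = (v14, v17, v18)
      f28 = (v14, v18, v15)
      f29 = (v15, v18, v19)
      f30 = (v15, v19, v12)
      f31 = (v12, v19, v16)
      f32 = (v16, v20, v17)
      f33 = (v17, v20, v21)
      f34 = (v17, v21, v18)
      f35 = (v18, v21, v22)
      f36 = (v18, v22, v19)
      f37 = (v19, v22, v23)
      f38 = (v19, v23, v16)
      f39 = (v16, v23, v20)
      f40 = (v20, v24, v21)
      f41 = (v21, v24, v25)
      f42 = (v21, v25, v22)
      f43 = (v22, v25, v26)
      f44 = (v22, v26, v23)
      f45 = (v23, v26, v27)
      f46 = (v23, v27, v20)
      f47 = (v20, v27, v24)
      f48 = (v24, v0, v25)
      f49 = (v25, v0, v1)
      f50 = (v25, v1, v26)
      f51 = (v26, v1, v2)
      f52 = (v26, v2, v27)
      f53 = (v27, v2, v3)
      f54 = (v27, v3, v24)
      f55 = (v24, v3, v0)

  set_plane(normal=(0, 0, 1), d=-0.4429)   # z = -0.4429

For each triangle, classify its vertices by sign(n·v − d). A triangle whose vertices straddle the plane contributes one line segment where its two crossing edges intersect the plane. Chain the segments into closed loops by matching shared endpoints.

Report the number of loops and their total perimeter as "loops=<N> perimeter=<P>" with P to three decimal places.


loops=2 perimeter=27.213

Straddling triangles (28 of 56):
  (v2,v6,v3) [++-] → (1.90479, 0.349102, -0.4429)–(2.0729, 0, -0.4429)  len=0.3875
  (v3,v6,v7) [-+-] → (1.90479, 0.349102, -0.4429)–(1.29242, 1.62066, -0.4429)  len=1.4113
  (v3,v7,v0) [--+] → (1.79474, 1.27156, -0.4429)–(2.4071, 0, -0.4429)  len=1.4113
  (v0,v7,v4) [+-+] → (1.79474, 1.27156, -0.4429)–(1.50078, 1.88194, -0.4429)  len=0.6775
  (v6,v10,v7) [++-] → (0.914667, 1.70687, -0.4429)–(1.29242, 1.62066, -0.4429)  len=0.3875
  (v7,v10,v11) [-+-] → (0.914667, 1.70687, -0.4429)–(-0.461227, 2.02089, -0.4429)  len=1.4113
  (v7,v11,v4) [--+] → (0.124883, 2.19596, -0.4429)–(1.50078, 1.88194, -0.4429)  len=1.4113
  (v4,v11,v8) [+-+] → (0.124883, 2.19596, -0.4429)–(-0.5356, 2.34671, -0.4429)  len=0.6775
  (v10,v14,v11) [++-] → (-0.764171, 1.77931, -0.4429)–(-0.461227, 2.02089, -0.4429)  len=0.3875
  (v11,v14,v15) [-+-] → (-0.764171, 1.77931, -0.4429)–(-1.86765, 0.89939, -0.4429)  len=1.4114
  (v11,v15,v8) [--+] → (-1.63907, 1.46679, -0.4429)–(-0.5356, 2.34671, -0.4429)  len=1.4114
  (v8,v15,v12) [+-+] → (-1.63907, 1.46679, -0.4429)–(-2.16875, 1.04441, -0.4429)  len=0.6775
  (v14,v18,v15) [++-] → (-1.86765, 0.511937, -0.4429)–(-1.86765, 0.89939, -0.4429)  len=0.3875
  (v15,v18,v19) [-+-] → (-1.86765, 0.511937, -0.4429)–(-1.86765, -0.89939, -0.4429)  len=1.4113
  (v15,v19,v12) [--+] → (-2.16875, -0.366916, -0.4429)–(-2.16875, 1.04441, -0.4429)  len=1.4113
  (v12,v19,v16) [+-+] → (-2.16875, -0.366916, -0.4429)–(-2.16875, -1.04441, -0.4429)  len=0.6775
  (v18,v22,v19) [++-] → (-1.5647, -1.14097, -0.4429)–(-1.86765, -0.89939, -0.4429)  len=0.3875
  (v19,v22,v23) [-+-] → (-1.5647, -1.14097, -0.4429)–(-0.461227, -2.02089, -0.4429)  len=1.4114
  (v19,v23,v16) [--+] → (-1.06528, -1.92433, -0.4429)–(-2.16875, -1.04441, -0.4429)  len=1.4114
  (v16,v23,v20) [+-+] → (-1.06528, -1.92433, -0.4429)–(-0.5356, -2.34671, -0.4429)  len=0.6775
  (v22,v26,v23) [++-] → (-0.0834715, -1.93468, -0.4429)–(-0.461227, -2.02089, -0.4429)  len=0.3875
  (v23,v26,v27) [-+-] → (-0.0834715, -1.93468, -0.4429)–(1.29242, -1.62066, -0.4429)  len=1.4113
  (v23,v27,v20) [--+] → (0.840294, -2.03269, -0.4429)–(-0.5356, -2.34671, -0.4429)  len=1.4113
  (v20,v27,v24) [+-+] → (0.840294, -2.03269, -0.4429)–(1.50078, -1.88194, -0.4429)  len=0.6775
  (v26,v2,v27) [++-] → (1.46054, -1.27156, -0.4429)–(1.29242, -1.62066, -0.4429)  len=0.3875
  (v27,v2,v3) [-+-] → (1.46054, -1.27156, -0.4429)–(2.0729, 0, -0.4429)  len=1.4113
  (v27,v3,v24) [--+] → (2.11314, -0.610381, -0.4429)–(1.50078, -1.88194, -0.4429)  len=1.4113
  (v24,v3,v0) [+-+] → (2.11314, -0.610381, -0.4429)–(2.4071, 0, -0.4429)  len=0.6775

Chained into 2 loop(s):
  loop 1: 14 segments, perimeter = 12.5915
  loop 2: 14 segments, perimeter = 14.6216
Total perimeter = 27.213


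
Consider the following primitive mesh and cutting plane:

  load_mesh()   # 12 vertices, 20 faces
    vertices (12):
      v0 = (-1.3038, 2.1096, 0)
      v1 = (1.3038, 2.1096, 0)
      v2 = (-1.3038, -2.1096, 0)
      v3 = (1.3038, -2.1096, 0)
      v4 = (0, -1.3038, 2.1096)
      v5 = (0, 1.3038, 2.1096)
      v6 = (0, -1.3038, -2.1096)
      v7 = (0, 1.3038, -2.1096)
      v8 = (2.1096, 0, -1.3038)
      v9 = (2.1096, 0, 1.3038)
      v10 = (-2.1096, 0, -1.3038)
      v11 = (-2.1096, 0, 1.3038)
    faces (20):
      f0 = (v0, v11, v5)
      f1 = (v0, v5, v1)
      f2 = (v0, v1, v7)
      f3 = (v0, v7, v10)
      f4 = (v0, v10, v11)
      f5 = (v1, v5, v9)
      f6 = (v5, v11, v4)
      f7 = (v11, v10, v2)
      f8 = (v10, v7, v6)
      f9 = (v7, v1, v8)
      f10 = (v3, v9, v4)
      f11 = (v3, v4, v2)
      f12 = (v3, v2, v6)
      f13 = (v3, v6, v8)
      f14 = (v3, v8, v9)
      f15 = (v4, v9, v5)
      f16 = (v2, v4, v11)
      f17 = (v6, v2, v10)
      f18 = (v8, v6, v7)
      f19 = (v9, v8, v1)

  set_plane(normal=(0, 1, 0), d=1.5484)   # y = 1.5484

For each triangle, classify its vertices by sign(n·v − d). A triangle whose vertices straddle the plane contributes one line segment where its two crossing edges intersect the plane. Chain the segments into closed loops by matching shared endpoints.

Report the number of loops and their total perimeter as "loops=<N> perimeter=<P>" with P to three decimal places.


loops=1 perimeter=9.320

Straddling triangles (8 of 20):
  (v0,v11,v5) [+--] → (-1.51816, 1.5484, 0.346839)–(-0.395768, 1.5484, 1.46923)  len=1.5873
  (v0,v5,v1) [+-+] → (-0.395768, 1.5484, 1.46923)–(0.395768, 1.5484, 1.46923)  len=0.7915
  (v0,v1,v7) [++-] → (0.395768, 1.5484, -1.46923)–(-0.395768, 1.5484, -1.46923)  len=0.7915
  (v0,v7,v10) [+--] → (-0.395768, 1.5484, -1.46923)–(-1.51816, 1.5484, -0.346839)  len=1.5873
  (v0,v10,v11) [+--] → (-1.51816, 1.5484, -0.346839)–(-1.51816, 1.5484, 0.346839)  len=0.6937
  (v1,v5,v9) [+--] → (0.395768, 1.5484, 1.46923)–(1.51816, 1.5484, 0.346839)  len=1.5873
  (v7,v1,v8) [-+-] → (0.395768, 1.5484, -1.46923)–(1.51816, 1.5484, -0.346839)  len=1.5873
  (v9,v8,v1) [--+] → (1.51816, 1.5484, -0.346839)–(1.51816, 1.5484, 0.346839)  len=0.6937

Chained into 1 loop(s):
  loop 1: 8 segments, perimeter = 9.3196
Total perimeter = 9.320


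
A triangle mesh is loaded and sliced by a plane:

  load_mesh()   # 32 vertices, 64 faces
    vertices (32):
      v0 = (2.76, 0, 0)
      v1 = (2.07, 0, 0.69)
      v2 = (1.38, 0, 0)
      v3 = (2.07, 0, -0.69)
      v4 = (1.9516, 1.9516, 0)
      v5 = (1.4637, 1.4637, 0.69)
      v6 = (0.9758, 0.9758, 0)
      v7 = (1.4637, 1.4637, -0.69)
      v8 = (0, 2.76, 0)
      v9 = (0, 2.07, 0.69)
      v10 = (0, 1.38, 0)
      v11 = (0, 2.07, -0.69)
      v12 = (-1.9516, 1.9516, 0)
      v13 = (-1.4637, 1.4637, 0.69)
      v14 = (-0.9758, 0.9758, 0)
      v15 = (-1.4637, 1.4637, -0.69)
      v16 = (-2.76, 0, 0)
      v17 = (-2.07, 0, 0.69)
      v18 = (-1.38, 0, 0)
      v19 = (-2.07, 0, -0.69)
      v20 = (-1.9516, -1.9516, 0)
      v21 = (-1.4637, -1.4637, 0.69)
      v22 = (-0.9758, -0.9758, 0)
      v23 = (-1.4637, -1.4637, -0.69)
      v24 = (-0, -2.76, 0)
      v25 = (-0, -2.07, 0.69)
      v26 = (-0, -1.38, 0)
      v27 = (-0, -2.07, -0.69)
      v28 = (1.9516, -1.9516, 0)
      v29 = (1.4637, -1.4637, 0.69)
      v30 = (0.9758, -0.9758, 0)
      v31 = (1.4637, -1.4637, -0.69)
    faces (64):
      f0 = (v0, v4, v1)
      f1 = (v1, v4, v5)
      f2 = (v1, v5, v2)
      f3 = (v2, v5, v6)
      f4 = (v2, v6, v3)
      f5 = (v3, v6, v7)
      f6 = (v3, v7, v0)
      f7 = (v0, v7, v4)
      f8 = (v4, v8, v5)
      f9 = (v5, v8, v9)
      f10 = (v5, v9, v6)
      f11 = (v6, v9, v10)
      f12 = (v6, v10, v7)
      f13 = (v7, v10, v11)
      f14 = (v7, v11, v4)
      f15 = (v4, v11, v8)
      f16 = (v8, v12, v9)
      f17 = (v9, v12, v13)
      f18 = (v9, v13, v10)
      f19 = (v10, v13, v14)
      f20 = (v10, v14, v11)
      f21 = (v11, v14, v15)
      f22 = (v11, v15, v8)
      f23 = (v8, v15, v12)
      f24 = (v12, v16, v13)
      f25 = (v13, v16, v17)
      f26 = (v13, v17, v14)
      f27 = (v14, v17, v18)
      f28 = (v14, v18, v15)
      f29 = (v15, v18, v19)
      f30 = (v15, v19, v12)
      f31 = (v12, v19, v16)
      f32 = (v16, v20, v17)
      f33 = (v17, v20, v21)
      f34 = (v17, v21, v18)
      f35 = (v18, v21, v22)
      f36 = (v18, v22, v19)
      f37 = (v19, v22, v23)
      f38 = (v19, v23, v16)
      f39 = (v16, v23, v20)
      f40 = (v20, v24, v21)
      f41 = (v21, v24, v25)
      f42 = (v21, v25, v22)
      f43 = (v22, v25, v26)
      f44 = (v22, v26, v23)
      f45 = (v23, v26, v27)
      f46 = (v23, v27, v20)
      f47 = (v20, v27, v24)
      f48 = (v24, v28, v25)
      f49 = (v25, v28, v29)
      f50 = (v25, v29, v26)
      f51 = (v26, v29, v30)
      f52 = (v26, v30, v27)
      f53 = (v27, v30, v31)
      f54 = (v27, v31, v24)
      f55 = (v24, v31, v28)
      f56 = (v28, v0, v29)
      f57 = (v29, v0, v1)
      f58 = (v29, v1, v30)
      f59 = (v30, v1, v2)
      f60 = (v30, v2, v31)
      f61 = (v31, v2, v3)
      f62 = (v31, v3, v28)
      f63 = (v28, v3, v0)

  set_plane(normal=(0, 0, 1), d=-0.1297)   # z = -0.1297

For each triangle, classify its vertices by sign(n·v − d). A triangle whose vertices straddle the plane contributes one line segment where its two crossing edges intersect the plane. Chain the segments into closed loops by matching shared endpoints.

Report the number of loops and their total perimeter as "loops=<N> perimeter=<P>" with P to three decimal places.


Straddling triangles (32 of 64):
  (v2,v6,v3) [++-] → (1.18148, 0.792378, -0.1297)–(1.5097, 0, -0.1297)  len=0.8577
  (v3,v6,v7) [-+-] → (1.18148, 0.792378, -0.1297)–(1.06751, 1.06751, -0.1297)  len=0.2978
  (v3,v7,v0) [--+] → (2.51633, 0.275133, -0.1297)–(2.6303, 0, -0.1297)  len=0.2978
  (v0,v7,v4) [+-+] → (2.51633, 0.275133, -0.1297)–(1.85989, 1.85989, -0.1297)  len=1.7153
  (v6,v10,v7) [++-] → (0.275133, 1.39573, -0.1297)–(1.06751, 1.06751, -0.1297)  len=0.8577
  (v7,v10,v11) [-+-] → (0.275133, 1.39573, -0.1297)–(0, 1.5097, -0.1297)  len=0.2978
  (v7,v11,v4) [--+] → (1.58476, 1.97386, -0.1297)–(1.85989, 1.85989, -0.1297)  len=0.2978
  (v4,v11,v8) [+-+] → (1.58476, 1.97386, -0.1297)–(0, 2.6303, -0.1297)  len=1.7153
  (v10,v14,v11) [++-] → (-0.792378, 1.18148, -0.1297)–(0, 1.5097, -0.1297)  len=0.8577
  (v11,v14,v15) [-+-] → (-0.792378, 1.18148, -0.1297)–(-1.06751, 1.06751, -0.1297)  len=0.2978
  (v11,v15,v8) [--+] → (-0.275133, 2.51633, -0.1297)–(0, 2.6303, -0.1297)  len=0.2978
  (v8,v15,v12) [+-+] → (-0.275133, 2.51633, -0.1297)–(-1.85989, 1.85989, -0.1297)  len=1.7153
  (v14,v18,v15) [++-] → (-1.39573, 0.275133, -0.1297)–(-1.06751, 1.06751, -0.1297)  len=0.8577
  (v15,v18,v19) [-+-] → (-1.39573, 0.275133, -0.1297)–(-1.5097, 0, -0.1297)  len=0.2978
  (v15,v19,v12) [--+] → (-1.97386, 1.58476, -0.1297)–(-1.85989, 1.85989, -0.1297)  len=0.2978
  (v12,v19,v16) [+-+] → (-1.97386, 1.58476, -0.1297)–(-2.6303, 0, -0.1297)  len=1.7153
  (v18,v22,v19) [++-] → (-1.18148, -0.792378, -0.1297)–(-1.5097, 0, -0.1297)  len=0.8577
  (v19,v22,v23) [-+-] → (-1.18148, -0.792378, -0.1297)–(-1.06751, -1.06751, -0.1297)  len=0.2978
  (v19,v23,v16) [--+] → (-2.51633, -0.275133, -0.1297)–(-2.6303, 0, -0.1297)  len=0.2978
  (v16,v23,v20) [+-+] → (-2.51633, -0.275133, -0.1297)–(-1.85989, -1.85989, -0.1297)  len=1.7153
  (v22,v26,v23) [++-] → (-0.275133, -1.39573, -0.1297)–(-1.06751, -1.06751, -0.1297)  len=0.8577
  (v23,v26,v27) [-+-] → (-0.275133, -1.39573, -0.1297)–(0, -1.5097, -0.1297)  len=0.2978
  (v23,v27,v20) [--+] → (-1.58476, -1.97386, -0.1297)–(-1.85989, -1.85989, -0.1297)  len=0.2978
  (v20,v27,v24) [+-+] → (-1.58476, -1.97386, -0.1297)–(0, -2.6303, -0.1297)  len=1.7153
  (v26,v30,v27) [++-] → (0.792378, -1.18148, -0.1297)–(0, -1.5097, -0.1297)  len=0.8577
  (v27,v30,v31) [-+-] → (0.792378, -1.18148, -0.1297)–(1.06751, -1.06751, -0.1297)  len=0.2978
  (v27,v31,v24) [--+] → (0.275133, -2.51633, -0.1297)–(0, -2.6303, -0.1297)  len=0.2978
  (v24,v31,v28) [+-+] → (0.275133, -2.51633, -0.1297)–(1.85989, -1.85989, -0.1297)  len=1.7153
  (v30,v2,v31) [++-] → (1.39573, -0.275133, -0.1297)–(1.06751, -1.06751, -0.1297)  len=0.8577
  (v31,v2,v3) [-+-] → (1.39573, -0.275133, -0.1297)–(1.5097, 0, -0.1297)  len=0.2978
  (v31,v3,v28) [--+] → (1.97386, -1.58476, -0.1297)–(1.85989, -1.85989, -0.1297)  len=0.2978
  (v28,v3,v0) [+-+] → (1.97386, -1.58476, -0.1297)–(2.6303, 0, -0.1297)  len=1.7153

Chained into 2 loop(s):
  loop 1: 16 segments, perimeter = 9.2438
  loop 2: 16 segments, perimeter = 16.1051
Total perimeter = 25.349

loops=2 perimeter=25.349
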